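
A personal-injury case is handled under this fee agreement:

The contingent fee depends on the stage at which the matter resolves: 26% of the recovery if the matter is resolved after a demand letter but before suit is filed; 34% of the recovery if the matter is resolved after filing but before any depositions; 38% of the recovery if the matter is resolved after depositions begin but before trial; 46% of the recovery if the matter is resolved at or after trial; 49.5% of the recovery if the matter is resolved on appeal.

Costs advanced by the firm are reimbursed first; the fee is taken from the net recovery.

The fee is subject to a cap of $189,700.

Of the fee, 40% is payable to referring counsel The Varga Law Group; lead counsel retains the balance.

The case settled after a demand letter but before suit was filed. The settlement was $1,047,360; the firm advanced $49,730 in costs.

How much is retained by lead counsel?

Fee base (net of costs): $1,047,360 − $49,730 = $997,630
The matter settled after a demand letter but before suit was filed, so the 26% rate applies.
$997,630 × 26% = $259,383.80
$259,383.80 exceeds the $189,700 cap, so the fee is capped at $189,700.00.
Referral share: 40% of $189,700.00 = $75,880.00; lead counsel retains $189,700.00 − $75,880.00 = $113,820.00.

$113,820.00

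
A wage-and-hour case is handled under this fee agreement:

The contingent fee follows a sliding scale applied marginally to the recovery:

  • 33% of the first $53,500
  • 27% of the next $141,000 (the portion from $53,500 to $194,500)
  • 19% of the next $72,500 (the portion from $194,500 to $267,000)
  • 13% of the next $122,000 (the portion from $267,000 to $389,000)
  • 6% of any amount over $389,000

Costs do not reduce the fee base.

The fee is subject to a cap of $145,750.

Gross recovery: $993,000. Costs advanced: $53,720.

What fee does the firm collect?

$121,600.00

Fee base is the gross recovery, $993,000; costs are reimbursed separately.
First $53,500 at 33% = $17,655.00
Next $141,000 at 27% = $38,070.00
Next $72,500 at 19% = $13,775.00
Next $122,000 at 13% = $15,860.00
Remaining $604,000 at 6% = $36,240.00
Fee: $17,655.00 + $38,070.00 + $13,775.00 + $15,860.00 + $36,240.00 = $121,600.00
$121,600.00 is under the $145,750 cap.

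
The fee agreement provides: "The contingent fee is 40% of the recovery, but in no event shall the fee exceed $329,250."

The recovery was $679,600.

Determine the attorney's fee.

$271,840.00

40% of $679,600 = $271,840.00
That is under the $329,250 cap.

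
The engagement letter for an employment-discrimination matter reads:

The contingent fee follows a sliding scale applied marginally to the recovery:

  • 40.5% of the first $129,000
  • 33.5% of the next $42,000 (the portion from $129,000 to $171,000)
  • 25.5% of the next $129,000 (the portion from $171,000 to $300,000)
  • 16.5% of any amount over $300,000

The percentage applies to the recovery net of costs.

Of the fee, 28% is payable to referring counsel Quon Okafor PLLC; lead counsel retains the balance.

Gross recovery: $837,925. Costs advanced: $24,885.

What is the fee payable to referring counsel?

$51,481.25

Fee base (net of costs): $837,925 − $24,885 = $813,040
First $129,000 at 40.5% = $52,245.00
Next $42,000 at 33.5% = $14,070.00
Next $129,000 at 25.5% = $32,895.00
Remaining $513,040 at 16.5% = $84,651.60
Fee: $52,245.00 + $14,070.00 + $32,895.00 + $84,651.60 = $183,861.60
Referral share: 28% of $183,861.60 = $51,481.25; lead counsel retains $183,861.60 − $51,481.25 = $132,380.35.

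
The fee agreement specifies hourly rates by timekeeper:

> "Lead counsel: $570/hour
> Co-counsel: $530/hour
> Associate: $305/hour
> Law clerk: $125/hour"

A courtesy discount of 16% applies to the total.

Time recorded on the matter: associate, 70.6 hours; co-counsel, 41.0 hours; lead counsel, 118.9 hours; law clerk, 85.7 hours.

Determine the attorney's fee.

$102,268.74

Lead counsel: 118.9 × $570 = $67,773.00
Co-counsel: 41.0 × $530 = $21,730.00
Associate: 70.6 × $305 = $21,533.00
Law clerk: 85.7 × $125 = $10,712.50
Subtotal: $121,748.50
Less 16% discount: −$19,479.76
Total: $121,748.50 − $19,479.76 = $102,268.74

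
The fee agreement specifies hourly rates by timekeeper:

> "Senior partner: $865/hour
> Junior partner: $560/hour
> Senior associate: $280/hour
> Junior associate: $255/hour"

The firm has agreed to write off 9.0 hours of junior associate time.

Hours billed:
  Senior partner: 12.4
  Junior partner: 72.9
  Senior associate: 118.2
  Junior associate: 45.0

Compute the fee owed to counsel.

Senior partner: 12.4 × $865 = $10,726.00
Junior partner: 72.9 × $560 = $40,824.00
Senior associate: 118.2 × $280 = $33,096.00
Junior associate: 45.0 × $255 = $11,475.00
Subtotal: $96,121.00
Write-off: 9.0 × $255 = $2,295.00
Total: $96,121.00 − $2,295.00 = $93,826.00

$93,826.00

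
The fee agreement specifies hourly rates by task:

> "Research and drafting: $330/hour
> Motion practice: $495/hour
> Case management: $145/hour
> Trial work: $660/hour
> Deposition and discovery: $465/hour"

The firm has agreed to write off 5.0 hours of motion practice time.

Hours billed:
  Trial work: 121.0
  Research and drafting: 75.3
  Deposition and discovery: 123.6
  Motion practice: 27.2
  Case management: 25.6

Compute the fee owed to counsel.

Research and drafting: 75.3 × $330 = $24,849.00
Motion practice: 27.2 × $495 = $13,464.00
Case management: 25.6 × $145 = $3,712.00
Trial work: 121.0 × $660 = $79,860.00
Deposition and discovery: 123.6 × $465 = $57,474.00
Subtotal: $179,359.00
Write-off: 5.0 × $495 = $2,475.00
Total: $179,359.00 − $2,475.00 = $176,884.00

$176,884.00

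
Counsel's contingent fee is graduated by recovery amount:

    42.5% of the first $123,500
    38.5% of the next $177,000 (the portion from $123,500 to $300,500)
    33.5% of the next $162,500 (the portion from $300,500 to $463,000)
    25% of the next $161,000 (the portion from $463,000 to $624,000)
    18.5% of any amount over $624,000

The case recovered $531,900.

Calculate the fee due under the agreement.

First $123,500 at 42.5% = $52,487.50
Next $177,000 at 38.5% = $68,145.00
Next $162,500 at 33.5% = $54,437.50
Remaining $68,900 at 25% = $17,225.00
Fee: $52,487.50 + $68,145.00 + $54,437.50 + $17,225.00 = $192,295.00

$192,295.00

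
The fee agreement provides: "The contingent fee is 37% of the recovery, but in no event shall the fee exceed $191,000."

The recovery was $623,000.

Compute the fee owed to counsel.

$191,000.00

37% of $623,000 = $230,510.00
That exceeds the $191,000 cap, so the fee is capped at $191,000.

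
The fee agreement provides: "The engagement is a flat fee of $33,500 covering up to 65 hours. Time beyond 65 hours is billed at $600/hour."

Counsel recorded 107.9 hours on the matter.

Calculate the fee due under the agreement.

$59,240.00

Flat fee: $33,500.00
Excess hours: 107.9 − 65 = 42.9
Overrun: 42.9 × $600 = $25,740.00
Total: $33,500.00 + $25,740.00 = $59,240.00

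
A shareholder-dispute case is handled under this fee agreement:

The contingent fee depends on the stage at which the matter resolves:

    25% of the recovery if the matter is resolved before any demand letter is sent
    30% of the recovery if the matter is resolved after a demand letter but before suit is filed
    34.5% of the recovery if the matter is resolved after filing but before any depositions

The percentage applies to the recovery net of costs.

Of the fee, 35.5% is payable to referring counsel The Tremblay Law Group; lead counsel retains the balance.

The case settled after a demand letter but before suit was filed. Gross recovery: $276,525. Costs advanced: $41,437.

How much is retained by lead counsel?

Fee base (net of costs): $276,525 − $41,437 = $235,088
The matter settled after a demand letter but before suit was filed, so the 30% rate applies.
$235,088 × 30% = $70,526.40
Referral share: 35.5% of $70,526.40 = $25,036.87; lead counsel retains $70,526.40 − $25,036.87 = $45,489.53.

$45,489.53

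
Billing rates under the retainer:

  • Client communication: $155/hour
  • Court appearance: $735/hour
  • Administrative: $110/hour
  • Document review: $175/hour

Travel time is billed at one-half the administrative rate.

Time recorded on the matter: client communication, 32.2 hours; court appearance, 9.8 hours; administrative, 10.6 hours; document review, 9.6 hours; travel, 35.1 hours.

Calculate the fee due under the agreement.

Client communication: 32.2 × $155 = $4,991.00
Court appearance: 9.8 × $735 = $7,203.00
Administrative: 10.6 × $110 = $1,166.00
Document review: 9.6 × $175 = $1,680.00
Subtotal: $4,991.00 + $7,203.00 + $1,166.00 + $1,680.00 = $15,040.00
Travel: 35.1 × ($110 ÷ 2) = 35.1 × $55.00 = $1,930.50
Total: $15,040.00 + $1,930.50 = $16,970.50

$16,970.50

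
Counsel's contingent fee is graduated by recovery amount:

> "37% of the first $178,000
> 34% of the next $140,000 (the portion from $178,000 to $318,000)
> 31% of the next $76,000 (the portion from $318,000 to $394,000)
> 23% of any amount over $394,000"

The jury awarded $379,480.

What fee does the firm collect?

$132,518.80

First $178,000 at 37% = $65,860.00
Next $140,000 at 34% = $47,600.00
Remaining $61,480 at 31% = $19,058.80
Fee: $65,860.00 + $47,600.00 + $19,058.80 = $132,518.80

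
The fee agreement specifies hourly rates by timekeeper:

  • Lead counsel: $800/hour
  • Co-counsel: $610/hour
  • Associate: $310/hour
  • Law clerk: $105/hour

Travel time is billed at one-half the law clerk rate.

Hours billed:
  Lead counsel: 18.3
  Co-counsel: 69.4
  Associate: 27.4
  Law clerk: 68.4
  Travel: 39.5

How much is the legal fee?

$74,723.75

Lead counsel: 18.3 × $800 = $14,640.00
Co-counsel: 69.4 × $610 = $42,334.00
Associate: 27.4 × $310 = $8,494.00
Law clerk: 68.4 × $105 = $7,182.00
Subtotal: $14,640.00 + $42,334.00 + $8,494.00 + $7,182.00 = $72,650.00
Travel: 39.5 × ($105 ÷ 2) = 39.5 × $52.50 = $2,073.75
Total: $72,650.00 + $2,073.75 = $74,723.75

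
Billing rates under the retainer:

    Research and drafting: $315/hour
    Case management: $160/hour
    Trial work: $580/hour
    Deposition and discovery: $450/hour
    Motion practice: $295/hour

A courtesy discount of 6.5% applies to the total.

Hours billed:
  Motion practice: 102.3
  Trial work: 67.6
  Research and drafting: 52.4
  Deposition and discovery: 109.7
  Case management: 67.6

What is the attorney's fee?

$136,578.72

Research and drafting: 52.4 × $315 = $16,506.00
Case management: 67.6 × $160 = $10,816.00
Trial work: 67.6 × $580 = $39,208.00
Deposition and discovery: 109.7 × $450 = $49,365.00
Motion practice: 102.3 × $295 = $30,178.50
Subtotal: $146,073.50
Less 6.5% discount: −$9,494.78
Total: $146,073.50 − $9,494.78 = $136,578.72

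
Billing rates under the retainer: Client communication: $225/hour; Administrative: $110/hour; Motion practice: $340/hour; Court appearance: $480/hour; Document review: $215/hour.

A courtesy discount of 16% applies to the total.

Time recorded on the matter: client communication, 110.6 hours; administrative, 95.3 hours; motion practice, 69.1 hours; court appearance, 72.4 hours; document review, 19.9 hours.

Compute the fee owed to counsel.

$82,229.70

Client communication: 110.6 × $225 = $24,885.00
Administrative: 95.3 × $110 = $10,483.00
Motion practice: 69.1 × $340 = $23,494.00
Court appearance: 72.4 × $480 = $34,752.00
Document review: 19.9 × $215 = $4,278.50
Subtotal: $97,892.50
Less 16% discount: −$15,662.80
Total: $97,892.50 − $15,662.80 = $82,229.70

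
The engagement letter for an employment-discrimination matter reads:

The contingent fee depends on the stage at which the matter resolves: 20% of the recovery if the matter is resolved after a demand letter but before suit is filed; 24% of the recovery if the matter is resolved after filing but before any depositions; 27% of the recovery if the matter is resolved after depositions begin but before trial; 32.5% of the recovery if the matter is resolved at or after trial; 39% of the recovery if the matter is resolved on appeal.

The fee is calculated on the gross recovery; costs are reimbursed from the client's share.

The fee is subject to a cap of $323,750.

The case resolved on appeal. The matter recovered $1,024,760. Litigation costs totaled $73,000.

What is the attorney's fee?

$323,750.00

Fee base is the gross recovery, $1,024,760; costs are reimbursed separately.
The matter resolved on appeal, so the 39% rate applies.
$1,024,760 × 39% = $399,656.40
$399,656.40 exceeds the $323,750 cap, so the fee is capped at $323,750.00.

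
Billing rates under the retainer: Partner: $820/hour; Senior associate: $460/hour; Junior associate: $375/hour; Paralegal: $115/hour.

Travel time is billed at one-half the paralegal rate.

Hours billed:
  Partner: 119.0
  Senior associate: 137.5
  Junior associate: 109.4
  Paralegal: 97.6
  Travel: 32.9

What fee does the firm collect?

Partner: 119.0 × $820 = $97,580.00
Senior associate: 137.5 × $460 = $63,250.00
Junior associate: 109.4 × $375 = $41,025.00
Paralegal: 97.6 × $115 = $11,224.00
Subtotal: $97,580.00 + $63,250.00 + $41,025.00 + $11,224.00 = $213,079.00
Travel: 32.9 × ($115 ÷ 2) = 32.9 × $57.50 = $1,891.75
Total: $213,079.00 + $1,891.75 = $214,970.75

$214,970.75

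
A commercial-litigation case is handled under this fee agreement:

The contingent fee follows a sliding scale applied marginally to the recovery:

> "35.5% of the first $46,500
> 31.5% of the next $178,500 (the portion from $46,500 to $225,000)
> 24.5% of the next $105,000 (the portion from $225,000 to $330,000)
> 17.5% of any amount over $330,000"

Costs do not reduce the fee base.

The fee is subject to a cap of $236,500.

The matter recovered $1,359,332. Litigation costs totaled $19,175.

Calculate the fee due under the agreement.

Fee base is the gross recovery, $1,359,332; costs are reimbursed separately.
First $46,500 at 35.5% = $16,507.50
Next $178,500 at 31.5% = $56,227.50
Next $105,000 at 24.5% = $25,725.00
Remaining $1,029,332 at 17.5% = $180,133.10
Fee: $16,507.50 + $56,227.50 + $25,725.00 + $180,133.10 = $278,593.10
$278,593.10 exceeds the $236,500 cap, so the fee is capped at $236,500.00.

$236,500.00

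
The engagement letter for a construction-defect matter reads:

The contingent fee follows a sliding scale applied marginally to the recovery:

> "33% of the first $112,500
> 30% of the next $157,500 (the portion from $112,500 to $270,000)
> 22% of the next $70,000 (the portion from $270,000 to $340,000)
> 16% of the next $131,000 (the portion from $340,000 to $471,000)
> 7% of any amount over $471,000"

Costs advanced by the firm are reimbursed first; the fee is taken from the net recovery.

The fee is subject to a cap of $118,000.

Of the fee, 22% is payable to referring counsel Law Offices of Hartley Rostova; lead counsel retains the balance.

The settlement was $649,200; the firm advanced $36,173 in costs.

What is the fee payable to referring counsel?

Fee base (net of costs): $649,200 − $36,173 = $613,027
First $112,500 at 33% = $37,125.00
Next $157,500 at 30% = $47,250.00
Next $70,000 at 22% = $15,400.00
Next $131,000 at 16% = $20,960.00
Remaining $142,027 at 7% = $9,941.89
Fee: $37,125.00 + $47,250.00 + $15,400.00 + $20,960.00 + $9,941.89 = $130,676.89
$130,676.89 exceeds the $118,000 cap, so the fee is capped at $118,000.00.
Referral share: 22% of $118,000.00 = $25,960.00; lead counsel retains $118,000.00 − $25,960.00 = $92,040.00.

$25,960.00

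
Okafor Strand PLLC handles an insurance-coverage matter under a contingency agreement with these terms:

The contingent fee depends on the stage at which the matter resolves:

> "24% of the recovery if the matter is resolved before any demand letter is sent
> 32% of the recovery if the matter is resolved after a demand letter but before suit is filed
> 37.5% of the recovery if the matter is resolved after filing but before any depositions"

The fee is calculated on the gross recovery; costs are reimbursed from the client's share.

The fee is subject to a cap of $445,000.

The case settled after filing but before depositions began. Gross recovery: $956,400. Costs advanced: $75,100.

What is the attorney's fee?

$358,650.00

Fee base is the gross recovery, $956,400; costs are reimbursed separately.
The matter settled after filing but before depositions began, so the 37.5% rate applies.
$956,400 × 37.5% = $358,650.00
$358,650.00 is under the $445,000 cap.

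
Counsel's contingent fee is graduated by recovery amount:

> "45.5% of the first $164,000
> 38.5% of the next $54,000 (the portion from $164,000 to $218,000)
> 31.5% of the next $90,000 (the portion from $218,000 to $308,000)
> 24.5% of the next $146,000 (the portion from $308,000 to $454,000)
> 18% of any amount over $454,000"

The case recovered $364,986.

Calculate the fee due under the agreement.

$137,721.57

First $164,000 at 45.5% = $74,620.00
Next $54,000 at 38.5% = $20,790.00
Next $90,000 at 31.5% = $28,350.00
Remaining $56,986 at 24.5% = $13,961.57
Fee: $74,620.00 + $20,790.00 + $28,350.00 + $13,961.57 = $137,721.57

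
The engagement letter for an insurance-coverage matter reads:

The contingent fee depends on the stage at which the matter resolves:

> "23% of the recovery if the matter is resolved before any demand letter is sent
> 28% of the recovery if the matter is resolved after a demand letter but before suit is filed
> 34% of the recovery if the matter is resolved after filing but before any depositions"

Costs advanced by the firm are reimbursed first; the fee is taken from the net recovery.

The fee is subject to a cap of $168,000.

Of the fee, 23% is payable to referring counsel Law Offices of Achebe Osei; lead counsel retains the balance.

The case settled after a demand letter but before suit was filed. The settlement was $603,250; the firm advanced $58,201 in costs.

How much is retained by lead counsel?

Fee base (net of costs): $603,250 − $58,201 = $545,049
The matter settled after a demand letter but before suit was filed, so the 28% rate applies.
$545,049 × 28% = $152,613.72
$152,613.72 is under the $168,000 cap.
Referral share: 23% of $152,613.72 = $35,101.16; lead counsel retains $152,613.72 − $35,101.16 = $117,512.56.

$117,512.56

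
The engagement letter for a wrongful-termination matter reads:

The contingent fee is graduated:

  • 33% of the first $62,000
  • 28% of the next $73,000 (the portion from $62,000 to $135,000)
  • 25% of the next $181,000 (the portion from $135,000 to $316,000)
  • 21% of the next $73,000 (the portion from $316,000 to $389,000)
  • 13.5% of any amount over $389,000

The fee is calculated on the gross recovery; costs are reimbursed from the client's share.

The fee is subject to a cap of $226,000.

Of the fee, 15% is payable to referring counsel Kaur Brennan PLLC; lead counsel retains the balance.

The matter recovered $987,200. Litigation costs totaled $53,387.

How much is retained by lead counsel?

$154,901.45

Fee base is the gross recovery, $987,200; costs are reimbursed separately.
First $62,000 at 33% = $20,460.00
Next $73,000 at 28% = $20,440.00
Next $181,000 at 25% = $45,250.00
Next $73,000 at 21% = $15,330.00
Remaining $598,200 at 13.5% = $80,757.00
Fee: $20,460.00 + $20,440.00 + $45,250.00 + $15,330.00 + $80,757.00 = $182,237.00
$182,237.00 is under the $226,000 cap.
Referral share: 15% of $182,237.00 = $27,335.55; lead counsel retains $182,237.00 − $27,335.55 = $154,901.45.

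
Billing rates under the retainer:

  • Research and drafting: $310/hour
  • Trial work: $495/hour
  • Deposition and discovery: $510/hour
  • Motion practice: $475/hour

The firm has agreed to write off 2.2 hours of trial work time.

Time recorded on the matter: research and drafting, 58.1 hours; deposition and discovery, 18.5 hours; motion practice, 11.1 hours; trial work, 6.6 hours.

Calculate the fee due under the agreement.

Research and drafting: 58.1 × $310 = $18,011.00
Trial work: 6.6 × $495 = $3,267.00
Deposition and discovery: 18.5 × $510 = $9,435.00
Motion practice: 11.1 × $475 = $5,272.50
Subtotal: $35,985.50
Write-off: 2.2 × $495 = $1,089.00
Total: $35,985.50 − $1,089.00 = $34,896.50

$34,896.50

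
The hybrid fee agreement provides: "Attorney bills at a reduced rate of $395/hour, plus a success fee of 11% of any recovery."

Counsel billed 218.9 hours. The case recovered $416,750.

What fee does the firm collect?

Hourly: 218.9 × $395 = $86,465.50
Success fee: 11% of $416,750 = $45,842.50
Total: $86,465.50 + $45,842.50 = $132,308.00

$132,308.00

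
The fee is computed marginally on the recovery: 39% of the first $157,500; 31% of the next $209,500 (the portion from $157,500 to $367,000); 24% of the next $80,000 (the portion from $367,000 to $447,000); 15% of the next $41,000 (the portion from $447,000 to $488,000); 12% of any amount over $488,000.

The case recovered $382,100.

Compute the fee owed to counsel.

$129,994.00

First $157,500 at 39% = $61,425.00
Next $209,500 at 31% = $64,945.00
Remaining $15,100 at 24% = $3,624.00
Fee: $61,425.00 + $64,945.00 + $3,624.00 = $129,994.00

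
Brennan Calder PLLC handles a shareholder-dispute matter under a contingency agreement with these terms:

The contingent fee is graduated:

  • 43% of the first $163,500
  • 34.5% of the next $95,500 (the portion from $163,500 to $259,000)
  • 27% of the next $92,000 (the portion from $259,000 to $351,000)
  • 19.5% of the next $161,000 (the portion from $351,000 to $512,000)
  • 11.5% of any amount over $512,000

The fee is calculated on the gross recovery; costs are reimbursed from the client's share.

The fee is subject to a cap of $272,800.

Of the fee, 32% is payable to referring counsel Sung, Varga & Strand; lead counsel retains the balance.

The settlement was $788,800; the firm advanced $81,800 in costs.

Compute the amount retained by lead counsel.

$130,097.26

Fee base is the gross recovery, $788,800; costs are reimbursed separately.
First $163,500 at 43% = $70,305.00
Next $95,500 at 34.5% = $32,947.50
Next $92,000 at 27% = $24,840.00
Next $161,000 at 19.5% = $31,395.00
Remaining $276,800 at 11.5% = $31,832.00
Fee: $70,305.00 + $32,947.50 + $24,840.00 + $31,395.00 + $31,832.00 = $191,319.50
$191,319.50 is under the $272,800 cap.
Referral share: 32% of $191,319.50 = $61,222.24; lead counsel retains $191,319.50 − $61,222.24 = $130,097.26.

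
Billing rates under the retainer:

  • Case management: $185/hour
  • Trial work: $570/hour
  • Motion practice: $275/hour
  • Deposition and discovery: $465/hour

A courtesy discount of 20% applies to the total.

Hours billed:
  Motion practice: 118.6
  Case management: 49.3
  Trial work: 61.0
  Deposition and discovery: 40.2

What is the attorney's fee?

Case management: 49.3 × $185 = $9,120.50
Trial work: 61.0 × $570 = $34,770.00
Motion practice: 118.6 × $275 = $32,615.00
Deposition and discovery: 40.2 × $465 = $18,693.00
Subtotal: $95,198.50
Less 20% discount: −$19,039.70
Total: $95,198.50 − $19,039.70 = $76,158.80

$76,158.80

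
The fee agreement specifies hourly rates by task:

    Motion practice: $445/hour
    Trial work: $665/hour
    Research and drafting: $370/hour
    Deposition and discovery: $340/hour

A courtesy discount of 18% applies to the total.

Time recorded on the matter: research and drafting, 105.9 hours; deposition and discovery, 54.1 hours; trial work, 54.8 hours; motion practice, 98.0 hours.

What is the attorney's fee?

$112,855.78

Motion practice: 98.0 × $445 = $43,610.00
Trial work: 54.8 × $665 = $36,442.00
Research and drafting: 105.9 × $370 = $39,183.00
Deposition and discovery: 54.1 × $340 = $18,394.00
Subtotal: $137,629.00
Less 18% discount: −$24,773.22
Total: $137,629.00 − $24,773.22 = $112,855.78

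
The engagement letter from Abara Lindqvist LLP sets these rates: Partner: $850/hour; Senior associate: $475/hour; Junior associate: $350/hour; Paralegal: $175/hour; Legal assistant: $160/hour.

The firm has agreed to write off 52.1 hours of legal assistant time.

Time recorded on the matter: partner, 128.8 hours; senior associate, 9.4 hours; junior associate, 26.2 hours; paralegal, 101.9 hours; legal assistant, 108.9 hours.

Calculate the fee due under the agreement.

$150,035.50

Partner: 128.8 × $850 = $109,480.00
Senior associate: 9.4 × $475 = $4,465.00
Junior associate: 26.2 × $350 = $9,170.00
Paralegal: 101.9 × $175 = $17,832.50
Legal assistant: 108.9 × $160 = $17,424.00
Subtotal: $158,371.50
Write-off: 52.1 × $160 = $8,336.00
Total: $158,371.50 − $8,336.00 = $150,035.50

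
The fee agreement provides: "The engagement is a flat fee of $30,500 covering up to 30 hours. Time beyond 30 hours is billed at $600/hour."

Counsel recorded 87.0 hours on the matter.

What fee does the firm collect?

Flat fee: $30,500.00
Excess hours: 87.0 − 30 = 57.0
Overrun: 57.0 × $600 = $34,200.00
Total: $30,500.00 + $34,200.00 = $64,700.00

$64,700.00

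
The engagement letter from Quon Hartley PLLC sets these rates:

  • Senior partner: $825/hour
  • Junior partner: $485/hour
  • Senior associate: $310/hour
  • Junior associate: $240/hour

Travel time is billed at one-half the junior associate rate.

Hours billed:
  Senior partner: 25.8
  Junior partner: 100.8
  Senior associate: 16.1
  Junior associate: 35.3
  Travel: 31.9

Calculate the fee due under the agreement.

Senior partner: 25.8 × $825 = $21,285.00
Junior partner: 100.8 × $485 = $48,888.00
Senior associate: 16.1 × $310 = $4,991.00
Junior associate: 35.3 × $240 = $8,472.00
Subtotal: $21,285.00 + $48,888.00 + $4,991.00 + $8,472.00 = $83,636.00
Travel: 31.9 × ($240 ÷ 2) = 31.9 × $120.00 = $3,828.00
Total: $83,636.00 + $3,828.00 = $87,464.00

$87,464.00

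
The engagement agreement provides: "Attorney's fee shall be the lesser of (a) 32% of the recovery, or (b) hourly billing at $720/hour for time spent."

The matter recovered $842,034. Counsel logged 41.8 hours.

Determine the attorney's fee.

(a) 32% of $842,034 = $269,450.88
(b) 41.8 × $720 = $30,096.00
The lesser is (b): $30,096.00.

$30,096.00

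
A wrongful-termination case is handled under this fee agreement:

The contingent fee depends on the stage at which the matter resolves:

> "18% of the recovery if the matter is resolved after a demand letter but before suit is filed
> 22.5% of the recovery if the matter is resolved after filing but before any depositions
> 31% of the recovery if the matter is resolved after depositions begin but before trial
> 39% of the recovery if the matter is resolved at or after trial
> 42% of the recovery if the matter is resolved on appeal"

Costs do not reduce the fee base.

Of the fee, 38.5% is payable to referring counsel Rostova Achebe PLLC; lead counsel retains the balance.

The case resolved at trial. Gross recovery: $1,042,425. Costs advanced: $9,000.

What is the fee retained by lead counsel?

Fee base is the gross recovery, $1,042,425; costs are reimbursed separately.
The matter resolved at trial, so the 39% rate applies.
$1,042,425 × 39% = $406,545.75
Referral share: 38.5% of $406,545.75 = $156,520.11; lead counsel retains $406,545.75 − $156,520.11 = $250,025.64.

$250,025.64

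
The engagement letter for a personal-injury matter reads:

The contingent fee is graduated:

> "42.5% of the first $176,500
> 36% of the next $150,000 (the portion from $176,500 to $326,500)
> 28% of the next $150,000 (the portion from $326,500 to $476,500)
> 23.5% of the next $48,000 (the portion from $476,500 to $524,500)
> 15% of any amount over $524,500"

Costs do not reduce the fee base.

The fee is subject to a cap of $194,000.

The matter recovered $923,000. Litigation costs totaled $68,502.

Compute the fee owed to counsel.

Fee base is the gross recovery, $923,000; costs are reimbursed separately.
First $176,500 at 42.5% = $75,012.50
Next $150,000 at 36% = $54,000.00
Next $150,000 at 28% = $42,000.00
Next $48,000 at 23.5% = $11,280.00
Remaining $398,500 at 15% = $59,775.00
Fee: $75,012.50 + $54,000.00 + $42,000.00 + $11,280.00 + $59,775.00 = $242,067.50
$242,067.50 exceeds the $194,000 cap, so the fee is capped at $194,000.00.

$194,000.00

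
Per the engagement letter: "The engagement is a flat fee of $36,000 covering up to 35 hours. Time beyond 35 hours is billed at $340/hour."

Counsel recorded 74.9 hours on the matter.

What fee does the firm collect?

Flat fee: $36,000.00
Excess hours: 74.9 − 35 = 39.9
Overrun: 39.9 × $340 = $13,566.00
Total: $36,000.00 + $13,566.00 = $49,566.00

$49,566.00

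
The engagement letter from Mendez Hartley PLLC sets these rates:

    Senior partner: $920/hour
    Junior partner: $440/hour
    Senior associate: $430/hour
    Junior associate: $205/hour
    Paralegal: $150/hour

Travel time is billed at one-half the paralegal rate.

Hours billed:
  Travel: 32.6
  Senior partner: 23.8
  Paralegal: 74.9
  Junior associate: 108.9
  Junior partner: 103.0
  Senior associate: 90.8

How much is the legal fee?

$142,264.50

Senior partner: 23.8 × $920 = $21,896.00
Junior partner: 103.0 × $440 = $45,320.00
Senior associate: 90.8 × $430 = $39,044.00
Junior associate: 108.9 × $205 = $22,324.50
Paralegal: 74.9 × $150 = $11,235.00
Subtotal: $21,896.00 + $45,320.00 + $39,044.00 + $22,324.50 + $11,235.00 = $139,819.50
Travel: 32.6 × ($150 ÷ 2) = 32.6 × $75.00 = $2,445.00
Total: $139,819.50 + $2,445.00 = $142,264.50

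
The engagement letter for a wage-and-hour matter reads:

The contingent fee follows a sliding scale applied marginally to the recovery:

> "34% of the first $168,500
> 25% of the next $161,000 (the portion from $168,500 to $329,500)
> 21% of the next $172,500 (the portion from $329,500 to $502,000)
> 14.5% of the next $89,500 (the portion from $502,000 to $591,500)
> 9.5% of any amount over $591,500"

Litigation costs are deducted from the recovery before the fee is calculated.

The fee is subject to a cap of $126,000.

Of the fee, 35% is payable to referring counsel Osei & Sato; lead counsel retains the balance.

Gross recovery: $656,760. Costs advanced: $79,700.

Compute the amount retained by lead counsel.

$81,900.00

Fee base (net of costs): $656,760 − $79,700 = $577,060
First $168,500 at 34% = $57,290.00
Next $161,000 at 25% = $40,250.00
Next $172,500 at 21% = $36,225.00
Remaining $75,060 at 14.5% = $10,883.70
Fee: $57,290.00 + $40,250.00 + $36,225.00 + $10,883.70 = $144,648.70
$144,648.70 exceeds the $126,000 cap, so the fee is capped at $126,000.00.
Referral share: 35% of $126,000.00 = $44,100.00; lead counsel retains $126,000.00 − $44,100.00 = $81,900.00.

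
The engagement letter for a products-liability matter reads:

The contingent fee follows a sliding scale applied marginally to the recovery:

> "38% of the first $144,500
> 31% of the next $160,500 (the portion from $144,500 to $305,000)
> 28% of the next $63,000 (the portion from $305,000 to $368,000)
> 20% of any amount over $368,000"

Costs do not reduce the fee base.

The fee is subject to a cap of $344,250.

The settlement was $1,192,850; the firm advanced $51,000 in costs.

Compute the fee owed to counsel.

$287,275.00

Fee base is the gross recovery, $1,192,850; costs are reimbursed separately.
First $144,500 at 38% = $54,910.00
Next $160,500 at 31% = $49,755.00
Next $63,000 at 28% = $17,640.00
Remaining $824,850 at 20% = $164,970.00
Fee: $54,910.00 + $49,755.00 + $17,640.00 + $164,970.00 = $287,275.00
$287,275.00 is under the $344,250 cap.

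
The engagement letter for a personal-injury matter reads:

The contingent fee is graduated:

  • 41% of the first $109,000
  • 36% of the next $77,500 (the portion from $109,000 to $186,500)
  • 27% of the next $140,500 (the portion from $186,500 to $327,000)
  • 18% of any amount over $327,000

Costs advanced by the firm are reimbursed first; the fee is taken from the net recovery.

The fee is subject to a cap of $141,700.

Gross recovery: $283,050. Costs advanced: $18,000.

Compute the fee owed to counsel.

Fee base (net of costs): $283,050 − $18,000 = $265,050
First $109,000 at 41% = $44,690.00
Next $77,500 at 36% = $27,900.00
Remaining $78,550 at 27% = $21,208.50
Fee: $44,690.00 + $27,900.00 + $21,208.50 = $93,798.50
$93,798.50 is under the $141,700 cap.

$93,798.50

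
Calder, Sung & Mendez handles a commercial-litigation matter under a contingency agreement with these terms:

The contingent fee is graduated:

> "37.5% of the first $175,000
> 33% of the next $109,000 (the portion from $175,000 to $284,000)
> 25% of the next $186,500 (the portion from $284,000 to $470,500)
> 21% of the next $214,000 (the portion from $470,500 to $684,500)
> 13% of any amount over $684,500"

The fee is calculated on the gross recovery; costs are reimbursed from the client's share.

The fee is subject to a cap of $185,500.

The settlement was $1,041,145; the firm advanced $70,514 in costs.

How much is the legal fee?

Fee base is the gross recovery, $1,041,145; costs are reimbursed separately.
First $175,000 at 37.5% = $65,625.00
Next $109,000 at 33% = $35,970.00
Next $186,500 at 25% = $46,625.00
Next $214,000 at 21% = $44,940.00
Remaining $356,645 at 13% = $46,363.85
Fee: $65,625.00 + $35,970.00 + $46,625.00 + $44,940.00 + $46,363.85 = $239,523.85
$239,523.85 exceeds the $185,500 cap, so the fee is capped at $185,500.00.

$185,500.00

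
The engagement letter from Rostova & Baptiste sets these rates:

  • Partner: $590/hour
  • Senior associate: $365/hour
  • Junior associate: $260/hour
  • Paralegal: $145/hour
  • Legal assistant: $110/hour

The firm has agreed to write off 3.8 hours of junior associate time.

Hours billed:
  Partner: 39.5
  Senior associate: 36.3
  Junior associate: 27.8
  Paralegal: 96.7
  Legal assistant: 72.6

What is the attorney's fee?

Partner: 39.5 × $590 = $23,305.00
Senior associate: 36.3 × $365 = $13,249.50
Junior associate: 27.8 × $260 = $7,228.00
Paralegal: 96.7 × $145 = $14,021.50
Legal assistant: 72.6 × $110 = $7,986.00
Subtotal: $65,790.00
Write-off: 3.8 × $260 = $988.00
Total: $65,790.00 − $988.00 = $64,802.00

$64,802.00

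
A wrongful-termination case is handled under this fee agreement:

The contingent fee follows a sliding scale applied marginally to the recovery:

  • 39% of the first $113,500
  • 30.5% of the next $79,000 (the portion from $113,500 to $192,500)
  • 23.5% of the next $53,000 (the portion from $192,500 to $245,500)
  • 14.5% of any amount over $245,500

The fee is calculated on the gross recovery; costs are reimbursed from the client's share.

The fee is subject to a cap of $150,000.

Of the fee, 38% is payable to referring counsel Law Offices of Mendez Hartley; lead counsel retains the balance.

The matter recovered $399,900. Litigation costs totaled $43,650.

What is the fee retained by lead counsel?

$63,985.86

Fee base is the gross recovery, $399,900; costs are reimbursed separately.
First $113,500 at 39% = $44,265.00
Next $79,000 at 30.5% = $24,095.00
Next $53,000 at 23.5% = $12,455.00
Remaining $154,400 at 14.5% = $22,388.00
Fee: $44,265.00 + $24,095.00 + $12,455.00 + $22,388.00 = $103,203.00
$103,203.00 is under the $150,000 cap.
Referral share: 38% of $103,203.00 = $39,217.14; lead counsel retains $103,203.00 − $39,217.14 = $63,985.86.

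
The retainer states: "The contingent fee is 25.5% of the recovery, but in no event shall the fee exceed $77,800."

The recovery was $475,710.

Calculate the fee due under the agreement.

$77,800.00

25.5% of $475,710 = $121,306.05
That exceeds the $77,800 cap, so the fee is capped at $77,800.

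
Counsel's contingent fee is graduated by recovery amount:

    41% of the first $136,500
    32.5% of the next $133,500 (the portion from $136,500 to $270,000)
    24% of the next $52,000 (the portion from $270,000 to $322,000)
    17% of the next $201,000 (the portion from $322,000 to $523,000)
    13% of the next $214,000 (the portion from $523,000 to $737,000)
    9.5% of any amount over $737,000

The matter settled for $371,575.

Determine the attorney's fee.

First $136,500 at 41% = $55,965.00
Next $133,500 at 32.5% = $43,387.50
Next $52,000 at 24% = $12,480.00
Remaining $49,575 at 17% = $8,427.75
Fee: $55,965.00 + $43,387.50 + $12,480.00 + $8,427.75 = $120,260.25

$120,260.25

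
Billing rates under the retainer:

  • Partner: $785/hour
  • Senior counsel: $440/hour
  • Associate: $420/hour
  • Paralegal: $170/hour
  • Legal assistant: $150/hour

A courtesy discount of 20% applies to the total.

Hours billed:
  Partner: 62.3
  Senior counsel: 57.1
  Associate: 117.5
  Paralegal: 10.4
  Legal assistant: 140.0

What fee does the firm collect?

Partner: 62.3 × $785 = $48,905.50
Senior counsel: 57.1 × $440 = $25,124.00
Associate: 117.5 × $420 = $49,350.00
Paralegal: 10.4 × $170 = $1,768.00
Legal assistant: 140.0 × $150 = $21,000.00
Subtotal: $146,147.50
Less 20% discount: −$29,229.50
Total: $146,147.50 − $29,229.50 = $116,918.00

$116,918.00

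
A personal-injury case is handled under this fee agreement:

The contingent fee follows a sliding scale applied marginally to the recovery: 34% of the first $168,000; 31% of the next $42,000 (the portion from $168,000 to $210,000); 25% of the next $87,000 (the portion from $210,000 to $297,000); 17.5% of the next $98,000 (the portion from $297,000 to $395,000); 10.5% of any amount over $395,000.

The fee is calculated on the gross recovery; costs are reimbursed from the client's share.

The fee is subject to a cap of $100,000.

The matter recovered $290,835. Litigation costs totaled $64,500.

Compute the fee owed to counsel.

$90,348.75

Fee base is the gross recovery, $290,835; costs are reimbursed separately.
First $168,000 at 34% = $57,120.00
Next $42,000 at 31% = $13,020.00
Remaining $80,835 at 25% = $20,208.75
Fee: $57,120.00 + $13,020.00 + $20,208.75 = $90,348.75
$90,348.75 is under the $100,000 cap.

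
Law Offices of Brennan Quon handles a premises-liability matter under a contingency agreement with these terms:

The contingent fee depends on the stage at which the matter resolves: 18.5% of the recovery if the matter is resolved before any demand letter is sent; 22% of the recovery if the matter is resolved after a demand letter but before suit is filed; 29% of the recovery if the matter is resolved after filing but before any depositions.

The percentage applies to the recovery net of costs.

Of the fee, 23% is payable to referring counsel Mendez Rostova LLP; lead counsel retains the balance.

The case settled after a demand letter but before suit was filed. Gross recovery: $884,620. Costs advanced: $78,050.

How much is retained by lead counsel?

Fee base (net of costs): $884,620 − $78,050 = $806,570
The matter settled after a demand letter but before suit was filed, so the 22% rate applies.
$806,570 × 22% = $177,445.40
Referral share: 23% of $177,445.40 = $40,812.44; lead counsel retains $177,445.40 − $40,812.44 = $136,632.96.

$136,632.96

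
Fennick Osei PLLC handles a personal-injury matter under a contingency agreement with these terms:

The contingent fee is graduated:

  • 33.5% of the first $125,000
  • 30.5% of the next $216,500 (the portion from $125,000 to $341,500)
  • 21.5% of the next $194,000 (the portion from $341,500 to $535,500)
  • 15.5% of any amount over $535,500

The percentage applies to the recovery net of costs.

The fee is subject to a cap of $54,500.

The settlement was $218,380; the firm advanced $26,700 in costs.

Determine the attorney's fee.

Fee base (net of costs): $218,380 − $26,700 = $191,680
First $125,000 at 33.5% = $41,875.00
Remaining $66,680 at 30.5% = $20,337.40
Fee: $41,875.00 + $20,337.40 = $62,212.40
$62,212.40 exceeds the $54,500 cap, so the fee is capped at $54,500.00.

$54,500.00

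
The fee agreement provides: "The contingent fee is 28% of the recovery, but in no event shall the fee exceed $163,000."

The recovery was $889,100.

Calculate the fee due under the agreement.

28% of $889,100 = $248,948.00
That exceeds the $163,000 cap, so the fee is capped at $163,000.

$163,000.00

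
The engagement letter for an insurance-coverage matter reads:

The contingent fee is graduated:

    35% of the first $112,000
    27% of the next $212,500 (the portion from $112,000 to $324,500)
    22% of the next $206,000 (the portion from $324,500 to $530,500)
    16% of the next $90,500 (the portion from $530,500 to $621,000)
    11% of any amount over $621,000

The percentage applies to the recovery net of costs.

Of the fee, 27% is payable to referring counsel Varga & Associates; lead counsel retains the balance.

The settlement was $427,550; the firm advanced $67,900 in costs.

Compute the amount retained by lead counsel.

$76,144.84

Fee base (net of costs): $427,550 − $67,900 = $359,650
First $112,000 at 35% = $39,200.00
Next $212,500 at 27% = $57,375.00
Remaining $35,150 at 22% = $7,733.00
Fee: $39,200.00 + $57,375.00 + $7,733.00 = $104,308.00
Referral share: 27% of $104,308.00 = $28,163.16; lead counsel retains $104,308.00 − $28,163.16 = $76,144.84.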